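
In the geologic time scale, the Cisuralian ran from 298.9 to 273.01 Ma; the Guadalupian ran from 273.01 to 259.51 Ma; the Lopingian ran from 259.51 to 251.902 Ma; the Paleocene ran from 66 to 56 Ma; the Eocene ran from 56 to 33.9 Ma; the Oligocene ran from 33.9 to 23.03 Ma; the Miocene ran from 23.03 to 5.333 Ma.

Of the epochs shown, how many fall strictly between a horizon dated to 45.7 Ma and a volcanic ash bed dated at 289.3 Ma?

3

The older date is 289.3 Ma and the younger is 45.7 Ma.
Epochs with start < 289.3 and end > 45.7 Ma: Guadalupian (273.01–259.51), Lopingian (259.51–251.902), Paleocene (66–56).
That is 3 complete epochs.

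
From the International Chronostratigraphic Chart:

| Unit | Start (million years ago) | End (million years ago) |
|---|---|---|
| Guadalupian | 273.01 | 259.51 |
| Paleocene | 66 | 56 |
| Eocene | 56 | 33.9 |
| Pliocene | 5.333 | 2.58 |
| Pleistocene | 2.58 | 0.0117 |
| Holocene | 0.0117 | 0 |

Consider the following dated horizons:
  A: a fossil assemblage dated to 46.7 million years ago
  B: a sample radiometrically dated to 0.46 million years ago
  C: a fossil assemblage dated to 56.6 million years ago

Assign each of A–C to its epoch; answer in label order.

A — Eocene; B — Pleistocene; C — Paleocene

Match each age against the start–end ranges in the excerpt: A = 46.7 Ma → Eocene (56–33.9); B = 0.46 Ma → Pleistocene (2.58–0.0117); C = 56.6 Ma → Paleocene (66–56).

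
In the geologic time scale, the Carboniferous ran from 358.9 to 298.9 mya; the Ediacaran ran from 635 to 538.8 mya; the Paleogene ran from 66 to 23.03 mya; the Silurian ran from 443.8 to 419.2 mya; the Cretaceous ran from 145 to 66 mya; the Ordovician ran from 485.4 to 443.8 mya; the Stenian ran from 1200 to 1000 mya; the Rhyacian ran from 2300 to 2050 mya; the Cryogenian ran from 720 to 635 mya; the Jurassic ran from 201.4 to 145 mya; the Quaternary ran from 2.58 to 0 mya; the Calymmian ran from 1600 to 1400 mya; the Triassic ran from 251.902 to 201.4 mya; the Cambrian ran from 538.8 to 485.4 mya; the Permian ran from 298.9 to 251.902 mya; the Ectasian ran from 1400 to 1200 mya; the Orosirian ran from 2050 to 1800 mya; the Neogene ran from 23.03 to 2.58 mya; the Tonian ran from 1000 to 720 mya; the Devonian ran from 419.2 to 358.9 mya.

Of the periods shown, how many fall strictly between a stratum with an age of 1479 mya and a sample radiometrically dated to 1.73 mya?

16

1479 Ma sits inside the Calymmian (1600–1400) and 1.73 Ma inside the Quaternary (2.58–0); neither of those is wholly between the two dates.
The listed periods lying completely between them are Ectasian, Stenian, Tonian, Cryogenian, Ediacaran, Cambrian, Ordovician, Silurian, Devonian, Carboniferous, Permian, Triassic, Jurassic, Cretaceous, Paleogene, Neogene — 16 in all.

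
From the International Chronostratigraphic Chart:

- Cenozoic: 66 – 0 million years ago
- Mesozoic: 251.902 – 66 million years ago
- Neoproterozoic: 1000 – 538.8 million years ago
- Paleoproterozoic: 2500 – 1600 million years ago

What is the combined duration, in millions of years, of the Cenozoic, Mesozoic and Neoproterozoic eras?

713.102 million years

Duration is start − end for each: (66 − 0) + (251.902 − 66) + (1000 − 538.8).
That is 66 + 185.902 + 461.2, which totals 713.102 million years.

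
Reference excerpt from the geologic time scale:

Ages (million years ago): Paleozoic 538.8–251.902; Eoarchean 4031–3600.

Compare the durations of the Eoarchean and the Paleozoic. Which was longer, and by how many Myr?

Eoarchean: 4031 − 3600 = 431 Myr.
Paleozoic: 538.8 − 251.902 = 286.898 Myr.
Difference: 431 − 286.898 = 144.102 Myr, so the Eoarchean was longer.

Eoarchean, by 144.102 million years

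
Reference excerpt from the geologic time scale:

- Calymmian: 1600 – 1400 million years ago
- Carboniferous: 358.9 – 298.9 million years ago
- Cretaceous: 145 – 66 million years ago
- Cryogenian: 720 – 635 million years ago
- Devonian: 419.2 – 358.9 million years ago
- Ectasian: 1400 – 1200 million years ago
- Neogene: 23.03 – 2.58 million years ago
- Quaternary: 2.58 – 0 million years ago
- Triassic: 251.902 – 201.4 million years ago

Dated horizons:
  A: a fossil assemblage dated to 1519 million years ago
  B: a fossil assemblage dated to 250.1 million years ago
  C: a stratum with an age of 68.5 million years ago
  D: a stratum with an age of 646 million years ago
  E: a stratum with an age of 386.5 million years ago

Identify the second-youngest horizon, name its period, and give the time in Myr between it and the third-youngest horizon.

B, in the Triassic; 136.4 million years to E

Smaller Ma means younger, so youngest first: C 68.5 < B 250.1 < E 386.5 < D 646 < A 1519.
Counting 2 along gives B (250.1 Ma); the excerpt puts that inside the Triassic, 251.902–201.4 Ma.
Next in line is E (386.5 Ma), and 386.5 − 250.1 = 136.4 Myr.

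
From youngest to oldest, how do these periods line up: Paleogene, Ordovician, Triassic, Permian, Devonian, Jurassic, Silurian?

Paleogene, Jurassic, Triassic, Permian, Devonian, Silurian, Ordovician

Group by era (each group listed oldest first) — Paleozoic: Ordovician, Silurian, Devonian, Permian; Mesozoic: Triassic, Jurassic; Cenozoic: Paleogene. The eras run Paleozoic → Mesozoic → Cenozoic. Concatenating the groups in that era order and then reversing gives youngest to oldest.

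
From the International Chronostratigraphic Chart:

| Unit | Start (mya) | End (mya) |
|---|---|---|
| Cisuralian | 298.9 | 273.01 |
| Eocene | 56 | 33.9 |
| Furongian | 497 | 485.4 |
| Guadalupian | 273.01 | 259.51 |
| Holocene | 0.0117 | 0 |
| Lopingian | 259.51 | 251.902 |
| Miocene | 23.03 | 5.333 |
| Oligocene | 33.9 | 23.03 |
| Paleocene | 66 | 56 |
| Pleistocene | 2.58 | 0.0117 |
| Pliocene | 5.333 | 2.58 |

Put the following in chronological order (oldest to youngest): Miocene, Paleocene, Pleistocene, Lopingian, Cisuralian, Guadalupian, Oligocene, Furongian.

Furongian → Cisuralian → Guadalupian → Lopingian → Paleocene → Oligocene → Miocene → Pleistocene

Read off each span (Ma): Miocene 23.03–5.333; Paleocene 66–56; Pleistocene 2.58–0.0117; Lopingian 259.51–251.902; Cisuralian 298.9–273.01; Guadalupian 273.01–259.51; Oligocene 33.9–23.03; Furongian 497–485.4.
Larger Ma is older, so oldest→youngest is Furongian, Cisuralian, Guadalupian, Lopingian, Paleocene, Oligocene, Miocene, Pleistocene.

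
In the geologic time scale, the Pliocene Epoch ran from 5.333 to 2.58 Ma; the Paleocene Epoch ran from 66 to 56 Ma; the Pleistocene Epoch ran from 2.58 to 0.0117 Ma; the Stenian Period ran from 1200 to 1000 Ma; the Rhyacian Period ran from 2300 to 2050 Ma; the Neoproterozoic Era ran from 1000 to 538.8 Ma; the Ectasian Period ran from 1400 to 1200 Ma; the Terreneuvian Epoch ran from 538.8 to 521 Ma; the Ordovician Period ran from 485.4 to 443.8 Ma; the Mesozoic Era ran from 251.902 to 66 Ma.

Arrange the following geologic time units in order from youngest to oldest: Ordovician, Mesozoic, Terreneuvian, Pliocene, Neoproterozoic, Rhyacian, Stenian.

Read off each span (Ma): Ordovician 485.4–443.8; Mesozoic 251.902–66; Terreneuvian 538.8–521; Pliocene 5.333–2.58; Neoproterozoic 1000–538.8; Rhyacian 2300–2050; Stenian 1200–1000.
Larger Ma is older, so oldest→youngest is Rhyacian, Stenian, Neoproterozoic, Terreneuvian, Ordovician, Mesozoic, Pliocene; reverse it for youngest→oldest.

Pliocene, Mesozoic, Ordovician, Terreneuvian, Neoproterozoic, Stenian, Rhyacian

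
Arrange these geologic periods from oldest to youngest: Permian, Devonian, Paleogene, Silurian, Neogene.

Silurian → Devonian → Permian → Paleogene → Neogene

Era membership (oldest first within each) — Paleozoic: Silurian, Devonian, Permian; Cenozoic: Paleogene, Neogene. Paleozoic precedes Mesozoic, which precedes Cenozoic. Concatenating the groups in that era order gives oldest to youngest directly.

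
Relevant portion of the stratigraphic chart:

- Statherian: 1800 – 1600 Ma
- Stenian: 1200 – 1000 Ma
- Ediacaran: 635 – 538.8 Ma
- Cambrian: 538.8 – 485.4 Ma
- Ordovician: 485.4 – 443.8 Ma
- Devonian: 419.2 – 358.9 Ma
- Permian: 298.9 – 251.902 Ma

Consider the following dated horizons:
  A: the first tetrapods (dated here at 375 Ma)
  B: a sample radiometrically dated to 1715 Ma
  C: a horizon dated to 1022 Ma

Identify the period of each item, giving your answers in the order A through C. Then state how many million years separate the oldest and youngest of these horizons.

A — Devonian; B — Statherian; C — Stenian; span 1340 million years

A: 375 Ma lies in 419.2–358.9 Ma, so Devonian.
B: 1715 Ma lies in 1800–1600 Ma, so Statherian.
C: 1022 Ma lies in 1200–1000 Ma, so Stenian.
Oldest = 1715 Ma, youngest = 375 Ma → span 1340 Myr.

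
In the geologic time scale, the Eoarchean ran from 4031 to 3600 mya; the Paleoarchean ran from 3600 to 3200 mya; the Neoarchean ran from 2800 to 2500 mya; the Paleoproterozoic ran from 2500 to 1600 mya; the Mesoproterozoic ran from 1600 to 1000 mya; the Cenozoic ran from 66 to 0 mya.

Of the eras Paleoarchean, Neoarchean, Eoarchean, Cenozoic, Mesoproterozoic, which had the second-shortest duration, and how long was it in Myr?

Durations: Paleoarchean 400; Neoarchean 300; Eoarchean 431; Cenozoic 66; Mesoproterozoic 600 Myr.
Sorted shortest-first: Cenozoic (66), Neoarchean (300), Paleoarchean (400), Eoarchean (431), Mesoproterozoic (600).
The second shortest is Neoarchean at 300 Myr.

Neoarchean, 300 million years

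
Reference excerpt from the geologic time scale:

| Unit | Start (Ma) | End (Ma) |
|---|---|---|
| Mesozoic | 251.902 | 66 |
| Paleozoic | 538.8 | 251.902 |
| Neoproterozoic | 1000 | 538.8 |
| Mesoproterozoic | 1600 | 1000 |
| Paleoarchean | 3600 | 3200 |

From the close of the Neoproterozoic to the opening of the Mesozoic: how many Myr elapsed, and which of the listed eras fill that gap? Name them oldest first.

286.898 million years; Paleozoic

The Neoproterozoic closes at 538.8 Ma and the Mesozoic opens at 251.902 Ma, so the interval is 538.8 − 251.902 = 286.898 Myr.
An era fits inside if it starts at or after 538.8 Ma and ends at or before 251.902 Ma; oldest first that gives Paleozoic.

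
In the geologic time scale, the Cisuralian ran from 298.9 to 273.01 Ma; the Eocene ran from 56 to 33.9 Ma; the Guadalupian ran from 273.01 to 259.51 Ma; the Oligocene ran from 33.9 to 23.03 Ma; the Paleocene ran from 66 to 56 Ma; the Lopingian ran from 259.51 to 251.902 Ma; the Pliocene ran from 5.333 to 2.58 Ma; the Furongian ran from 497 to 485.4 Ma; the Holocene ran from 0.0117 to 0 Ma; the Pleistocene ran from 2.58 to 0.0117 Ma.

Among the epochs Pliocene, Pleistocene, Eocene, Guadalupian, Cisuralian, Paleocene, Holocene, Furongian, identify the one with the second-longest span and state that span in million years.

Eocene, 22.1 million years

Start − end for each: Pliocene 5.333 − 2.58 = 2.753; Pleistocene 2.58 − 0.0117 = 2.5683; Eocene 56 − 33.9 = 22.1; Guadalupian 273.01 − 259.51 = 13.5; Cisuralian 298.9 − 273.01 = 25.89; Paleocene 66 − 56 = 10; Holocene 0.0117 − 0 = 0.0117; Furongian 497 − 485.4 = 11.6.
Ranking these from longest: Cisuralian > Eocene > Guadalupian > Furongian > Paleocene > Pliocene > Pleistocene > Holocene.
Position 2 in that ranking is Eocene, which lasted 22.1 Myr.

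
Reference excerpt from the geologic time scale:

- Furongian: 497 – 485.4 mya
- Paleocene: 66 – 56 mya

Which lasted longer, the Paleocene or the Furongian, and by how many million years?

Furongian, by 1.6 million years

Paleocene: 66 − 56 = 10 Myr.
Furongian: 497 − 485.4 = 11.6 Myr.
Difference: 11.6 − 10 = 1.6 Myr, so the Furongian was longer.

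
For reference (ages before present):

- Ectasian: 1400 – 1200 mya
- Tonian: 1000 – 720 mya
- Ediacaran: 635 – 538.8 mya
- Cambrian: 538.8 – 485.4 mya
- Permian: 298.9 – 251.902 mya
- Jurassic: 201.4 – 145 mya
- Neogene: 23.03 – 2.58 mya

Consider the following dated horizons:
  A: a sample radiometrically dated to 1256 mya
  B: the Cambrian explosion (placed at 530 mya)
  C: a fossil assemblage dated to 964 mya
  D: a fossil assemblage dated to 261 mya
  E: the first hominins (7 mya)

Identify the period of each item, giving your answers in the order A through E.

A: 1256 Ma lies in 1400–1200 Ma, so Ectasian.
B: 530 Ma lies in 538.8–485.4 Ma, so Cambrian.
C: 964 Ma lies in 1000–720 Ma, so Tonian.
D: 261 Ma lies in 298.9–251.902 Ma, so Permian.
E: 7 Ma lies in 23.03–2.58 Ma, so Neogene.

A — Ectasian; B — Cambrian; C — Tonian; D — Permian; E — Neogene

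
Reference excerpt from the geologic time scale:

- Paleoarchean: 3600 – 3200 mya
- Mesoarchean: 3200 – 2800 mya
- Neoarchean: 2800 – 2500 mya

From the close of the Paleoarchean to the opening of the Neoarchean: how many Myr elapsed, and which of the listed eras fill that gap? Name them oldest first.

400 million years; Mesoarchean

The Paleoarchean closes at 3200 Ma and the Neoarchean opens at 2800 Ma, so the interval is 3200 − 2800 = 400 Myr.
An era fits inside if it starts at or after 3200 Ma and ends at or before 2800 Ma; oldest first that gives Mesoarchean.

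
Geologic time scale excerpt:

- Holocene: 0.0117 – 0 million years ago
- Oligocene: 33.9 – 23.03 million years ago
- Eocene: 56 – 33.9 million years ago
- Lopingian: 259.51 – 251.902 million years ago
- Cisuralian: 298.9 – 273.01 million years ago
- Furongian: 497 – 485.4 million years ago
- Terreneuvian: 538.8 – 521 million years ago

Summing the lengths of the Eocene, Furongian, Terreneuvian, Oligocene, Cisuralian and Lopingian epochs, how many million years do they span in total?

95.868 million years

Each duration: Eocene = 22.1; Furongian = 11.6; Terreneuvian = 17.8; Oligocene = 10.87; Cisuralian = 25.89; Lopingian = 7.608.
Sum: 22.1 + 11.6 + 17.8 + 10.87 + 25.89 + 7.608 = 95.868 Myr.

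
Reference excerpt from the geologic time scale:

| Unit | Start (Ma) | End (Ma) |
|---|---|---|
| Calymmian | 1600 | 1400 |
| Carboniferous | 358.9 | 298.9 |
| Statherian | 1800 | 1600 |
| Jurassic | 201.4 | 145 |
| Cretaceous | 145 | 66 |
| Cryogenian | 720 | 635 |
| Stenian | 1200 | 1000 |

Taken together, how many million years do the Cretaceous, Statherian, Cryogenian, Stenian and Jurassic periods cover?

620.4 million years

Each duration: Cretaceous = 79; Statherian = 200; Cryogenian = 85; Stenian = 200; Jurassic = 56.4.
Sum: 79 + 200 + 85 + 200 + 56.4 = 620.4 Myr.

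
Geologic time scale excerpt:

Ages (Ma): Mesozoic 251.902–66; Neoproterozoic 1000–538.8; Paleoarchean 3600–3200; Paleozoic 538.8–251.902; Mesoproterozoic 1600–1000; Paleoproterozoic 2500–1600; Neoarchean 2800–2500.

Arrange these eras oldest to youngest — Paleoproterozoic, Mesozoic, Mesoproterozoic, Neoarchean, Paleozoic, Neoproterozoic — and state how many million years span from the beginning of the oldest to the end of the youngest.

Neoarchean, Paleoproterozoic, Mesoproterozoic, Neoproterozoic, Paleozoic, Mesozoic; total span 2734 Myr

Start ages (Ma): Neoarchean 2800, Paleoproterozoic 2500, Mesoproterozoic 1600, Neoproterozoic 1000, Paleozoic 538.8, Mesozoic 251.902.
Ordered oldest to youngest: Neoarchean, Paleoproterozoic, Mesoproterozoic, Neoproterozoic, Paleozoic, Mesozoic.
Span = 2800 − 66 = 2734 Myr.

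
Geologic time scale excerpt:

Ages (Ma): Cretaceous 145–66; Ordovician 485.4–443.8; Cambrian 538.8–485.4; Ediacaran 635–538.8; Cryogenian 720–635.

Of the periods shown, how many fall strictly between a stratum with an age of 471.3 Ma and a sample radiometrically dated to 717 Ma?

2

The older date is 717 Ma and the younger is 471.3 Ma.
Periods with start < 717 and end > 471.3 Ma: Ediacaran (635–538.8), Cambrian (538.8–485.4).
That is 2 complete periods.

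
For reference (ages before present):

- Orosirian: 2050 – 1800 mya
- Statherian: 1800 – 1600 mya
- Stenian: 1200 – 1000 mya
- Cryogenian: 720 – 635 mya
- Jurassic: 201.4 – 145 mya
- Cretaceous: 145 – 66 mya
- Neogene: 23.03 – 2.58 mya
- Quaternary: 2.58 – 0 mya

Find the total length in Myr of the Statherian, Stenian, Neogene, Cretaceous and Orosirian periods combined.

749.45 million years

Each duration: Statherian = 200; Stenian = 200; Neogene = 20.45; Cretaceous = 79; Orosirian = 250.
Sum: 200 + 200 + 20.45 + 79 + 250 = 749.45 Myr.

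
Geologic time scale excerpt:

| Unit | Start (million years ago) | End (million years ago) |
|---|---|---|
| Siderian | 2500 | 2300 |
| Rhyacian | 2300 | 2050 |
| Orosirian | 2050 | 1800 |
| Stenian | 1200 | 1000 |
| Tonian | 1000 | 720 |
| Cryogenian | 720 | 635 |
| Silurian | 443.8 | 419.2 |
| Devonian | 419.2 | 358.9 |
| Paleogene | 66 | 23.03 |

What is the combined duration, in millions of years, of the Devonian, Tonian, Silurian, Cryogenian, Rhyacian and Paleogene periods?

742.87 million years

Duration is start − end for each: (419.2 − 358.9) + (1000 − 720) + (443.8 − 419.2) + (720 − 635) + (2300 − 2050) + (66 − 23.03).
That is 60.3 + 280 + 24.6 + 85 + 250 + 42.97, which totals 742.87 million years.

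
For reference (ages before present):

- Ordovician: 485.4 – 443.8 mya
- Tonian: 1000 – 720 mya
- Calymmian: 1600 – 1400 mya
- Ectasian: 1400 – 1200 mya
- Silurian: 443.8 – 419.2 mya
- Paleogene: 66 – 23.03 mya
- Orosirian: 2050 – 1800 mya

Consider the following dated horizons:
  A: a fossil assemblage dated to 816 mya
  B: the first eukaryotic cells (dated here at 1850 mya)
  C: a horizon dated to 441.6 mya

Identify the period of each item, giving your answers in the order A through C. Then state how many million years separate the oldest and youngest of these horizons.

A — Tonian; B — Orosirian; C — Silurian; span 1408.4 million years

A: 816 Ma lies in 1000–720 Ma, so Tonian.
B: 1850 Ma lies in 2050–1800 Ma, so Orosirian.
C: 441.6 Ma lies in 443.8–419.2 Ma, so Silurian.
Oldest = 1850 Ma, youngest = 441.6 Ma → span 1408.4 Myr.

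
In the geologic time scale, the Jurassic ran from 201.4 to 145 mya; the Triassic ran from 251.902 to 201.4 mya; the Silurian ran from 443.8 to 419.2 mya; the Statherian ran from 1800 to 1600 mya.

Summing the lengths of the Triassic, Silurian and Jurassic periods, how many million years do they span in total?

Each duration: Triassic = 50.502; Silurian = 24.6; Jurassic = 56.4.
Sum: 50.502 + 24.6 + 56.4 = 131.502 Myr.

131.502 million years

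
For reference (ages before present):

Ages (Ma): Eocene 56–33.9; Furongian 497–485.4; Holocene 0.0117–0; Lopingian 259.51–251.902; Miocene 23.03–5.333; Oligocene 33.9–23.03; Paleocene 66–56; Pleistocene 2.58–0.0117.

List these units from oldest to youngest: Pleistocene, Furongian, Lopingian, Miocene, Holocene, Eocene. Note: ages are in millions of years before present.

Furongian → Lopingian → Eocene → Miocene → Pleistocene → Holocene

Sorting by start age (descending Ma, since larger Ma = older): Furongian began 497, Lopingian began 259.51, Eocene began 56, Miocene began 23.03, Pleistocene began 2.58, Holocene began 0.0117.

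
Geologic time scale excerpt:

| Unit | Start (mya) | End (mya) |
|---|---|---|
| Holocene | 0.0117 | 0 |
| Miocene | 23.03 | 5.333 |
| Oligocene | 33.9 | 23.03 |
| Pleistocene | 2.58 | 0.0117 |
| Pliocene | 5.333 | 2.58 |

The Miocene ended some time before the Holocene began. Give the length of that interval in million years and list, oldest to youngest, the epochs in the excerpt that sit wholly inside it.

5.3213 million years; Pliocene, Pleistocene

End of Miocene = 5.333 Ma; start of Holocene = 0.0117 Ma.
Gap = 5.333 − 0.0117 = 5.3213 Myr.
Epochs wholly inside 5.333–0.0117 Ma: Pliocene (5.333–2.58), Pleistocene (2.58–0.0117).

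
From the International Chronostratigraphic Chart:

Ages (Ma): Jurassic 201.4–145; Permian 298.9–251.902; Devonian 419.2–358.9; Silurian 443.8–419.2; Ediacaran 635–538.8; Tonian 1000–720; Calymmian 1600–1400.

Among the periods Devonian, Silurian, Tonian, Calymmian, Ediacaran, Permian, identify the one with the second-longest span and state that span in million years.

Calymmian, 200 million years

Durations: Devonian 60.3; Silurian 24.6; Tonian 280; Calymmian 200; Ediacaran 96.2; Permian 46.998 Myr.
Sorted longest-first: Tonian (280), Calymmian (200), Ediacaran (96.2), Devonian (60.3), Permian (46.998), Silurian (24.6).
The second longest is Calymmian at 200 Myr.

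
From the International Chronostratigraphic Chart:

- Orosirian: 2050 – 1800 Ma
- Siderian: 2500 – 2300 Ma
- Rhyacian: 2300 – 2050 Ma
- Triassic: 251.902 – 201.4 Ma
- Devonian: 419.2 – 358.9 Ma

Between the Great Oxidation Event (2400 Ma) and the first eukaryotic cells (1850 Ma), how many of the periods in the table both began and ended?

1

The older date is 2400 Ma and the younger is 1850 Ma.
Periods with start < 2400 and end > 1850 Ma: Rhyacian (2300–2050).
That is 1 complete period.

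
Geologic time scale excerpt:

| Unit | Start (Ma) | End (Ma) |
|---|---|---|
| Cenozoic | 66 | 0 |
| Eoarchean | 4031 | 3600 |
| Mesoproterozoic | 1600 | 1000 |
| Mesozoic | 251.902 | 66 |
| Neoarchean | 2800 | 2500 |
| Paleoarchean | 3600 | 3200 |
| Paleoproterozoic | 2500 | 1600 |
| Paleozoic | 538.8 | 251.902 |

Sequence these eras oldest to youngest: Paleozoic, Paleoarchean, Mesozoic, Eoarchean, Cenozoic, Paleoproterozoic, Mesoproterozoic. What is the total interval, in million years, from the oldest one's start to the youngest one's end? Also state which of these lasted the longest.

Start ages (Ma): Eoarchean 4031, Paleoarchean 3600, Paleoproterozoic 2500, Mesoproterozoic 1600, Paleozoic 538.8, Mesozoic 251.902, Cenozoic 66.
Ordered oldest to youngest: Eoarchean, Paleoarchean, Paleoproterozoic, Mesoproterozoic, Paleozoic, Mesozoic, Cenozoic.
Span = 4031 − 0 = 4031 Myr.
Durations: Paleoarchean 400, Mesozoic 185.902, Paleozoic 286.898, Paleoproterozoic 900, Mesoproterozoic 600, Cenozoic 66, Eoarchean 431 → longest is Paleoproterozoic (900 Myr).

Eoarchean → Paleoarchean → Paleoproterozoic → Mesoproterozoic → Paleozoic → Mesozoic → Cenozoic; total span 4031 Myr; longest is Paleoproterozoic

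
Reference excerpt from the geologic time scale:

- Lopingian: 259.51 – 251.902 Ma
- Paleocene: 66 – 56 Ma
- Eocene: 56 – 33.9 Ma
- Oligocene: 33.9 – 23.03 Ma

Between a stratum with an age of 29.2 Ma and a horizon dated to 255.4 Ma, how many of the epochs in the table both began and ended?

2

255.4 Ma sits inside the Lopingian (259.51–251.902) and 29.2 Ma inside the Oligocene (33.9–23.03); neither of those is wholly between the two dates.
The listed epochs lying completely between them are Paleocene, Eocene — 2 in all.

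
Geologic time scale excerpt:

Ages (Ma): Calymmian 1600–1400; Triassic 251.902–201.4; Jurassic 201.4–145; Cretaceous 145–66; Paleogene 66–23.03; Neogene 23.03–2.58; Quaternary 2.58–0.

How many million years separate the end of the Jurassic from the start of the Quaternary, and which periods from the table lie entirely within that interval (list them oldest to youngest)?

142.42 million years; Cretaceous, Paleogene, Neogene

End of Jurassic = 145 Ma; start of Quaternary = 2.58 Ma.
Gap = 145 − 2.58 = 142.42 Myr.
Periods wholly inside 145–2.58 Ma: Cretaceous (145–66), Paleogene (66–23.03), Neogene (23.03–2.58).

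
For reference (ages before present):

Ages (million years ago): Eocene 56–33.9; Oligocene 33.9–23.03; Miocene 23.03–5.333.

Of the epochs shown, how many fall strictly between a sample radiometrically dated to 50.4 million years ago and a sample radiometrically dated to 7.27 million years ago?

1

50.4 Ma sits inside the Eocene (56–33.9) and 7.27 Ma inside the Miocene (23.03–5.333); neither of those is wholly between the two dates.
The listed epochs lying completely between them are Oligocene — 1 in all.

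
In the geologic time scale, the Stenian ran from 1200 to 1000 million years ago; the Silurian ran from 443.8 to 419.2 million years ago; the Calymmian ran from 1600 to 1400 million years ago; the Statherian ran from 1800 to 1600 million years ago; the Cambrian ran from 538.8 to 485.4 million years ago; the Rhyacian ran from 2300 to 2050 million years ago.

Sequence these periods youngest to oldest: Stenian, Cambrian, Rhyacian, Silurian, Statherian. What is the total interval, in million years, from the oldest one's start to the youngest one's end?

From the excerpt: Stenian 1200–1000; Cambrian 538.8–485.4; Rhyacian 2300–2050; Silurian 443.8–419.2; Statherian 1800–1600 (Ma).
Larger Ma is earlier, so the oldest is Rhyacian and the youngest is Silurian; youngest to oldest: Silurian, Cambrian, Stenian, Statherian, Rhyacian.
Oldest start 2300 minus youngest end 419.2 gives 1880.8 Myr overall.

Silurian, Cambrian, Stenian, Statherian, Rhyacian; total span 1880.8 Myr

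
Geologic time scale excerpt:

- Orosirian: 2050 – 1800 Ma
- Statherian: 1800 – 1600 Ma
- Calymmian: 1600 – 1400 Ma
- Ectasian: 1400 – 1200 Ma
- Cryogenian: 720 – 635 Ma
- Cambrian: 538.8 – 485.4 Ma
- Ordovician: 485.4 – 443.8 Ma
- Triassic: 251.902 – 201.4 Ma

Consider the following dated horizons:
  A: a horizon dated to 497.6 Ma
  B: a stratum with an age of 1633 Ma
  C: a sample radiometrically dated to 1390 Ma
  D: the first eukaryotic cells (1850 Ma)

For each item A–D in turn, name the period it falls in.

A — Cambrian; B — Statherian; C — Ectasian; D — Orosirian

Match each age against the start–end ranges in the excerpt: A = 497.6 Ma → Cambrian (538.8–485.4); B = 1633 Ma → Statherian (1800–1600); C = 1390 Ma → Ectasian (1400–1200); D = 1850 Ma → Orosirian (2050–1800).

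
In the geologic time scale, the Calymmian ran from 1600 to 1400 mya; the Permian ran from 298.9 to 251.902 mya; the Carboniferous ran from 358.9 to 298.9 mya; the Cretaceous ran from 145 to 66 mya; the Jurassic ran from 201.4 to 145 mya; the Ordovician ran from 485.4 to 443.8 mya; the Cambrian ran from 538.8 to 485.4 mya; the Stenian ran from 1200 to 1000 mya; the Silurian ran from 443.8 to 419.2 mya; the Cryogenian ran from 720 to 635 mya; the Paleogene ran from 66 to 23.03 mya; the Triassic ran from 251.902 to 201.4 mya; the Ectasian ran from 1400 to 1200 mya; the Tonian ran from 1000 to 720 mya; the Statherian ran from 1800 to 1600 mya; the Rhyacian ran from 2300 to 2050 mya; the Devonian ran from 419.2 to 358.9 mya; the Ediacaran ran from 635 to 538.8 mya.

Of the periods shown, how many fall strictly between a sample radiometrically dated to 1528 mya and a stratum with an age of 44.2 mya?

14

The older date is 1528 Ma and the younger is 44.2 Ma.
Periods with start < 1528 and end > 44.2 Ma: Ectasian (1400–1200), Stenian (1200–1000), Tonian (1000–720), Cryogenian (720–635), Ediacaran (635–538.8), Cambrian (538.8–485.4), Ordovician (485.4–443.8), Silurian (443.8–419.2), Devonian (419.2–358.9), Carboniferous (358.9–298.9), Permian (298.9–251.902), Triassic (251.902–201.4), Jurassic (201.4–145), Cretaceous (145–66).
That is 14 complete periods.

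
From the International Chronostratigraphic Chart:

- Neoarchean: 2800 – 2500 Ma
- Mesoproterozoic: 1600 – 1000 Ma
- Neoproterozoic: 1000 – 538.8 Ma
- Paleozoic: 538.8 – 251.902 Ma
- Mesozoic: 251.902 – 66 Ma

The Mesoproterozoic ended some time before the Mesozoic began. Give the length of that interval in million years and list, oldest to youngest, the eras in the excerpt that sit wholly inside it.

End of Mesoproterozoic = 1000 Ma; start of Mesozoic = 251.902 Ma.
Gap = 1000 − 251.902 = 748.098 Myr.
Eras wholly inside 1000–251.902 Ma: Neoproterozoic (1000–538.8), Paleozoic (538.8–251.902).

748.098 million years; Neoproterozoic, Paleozoic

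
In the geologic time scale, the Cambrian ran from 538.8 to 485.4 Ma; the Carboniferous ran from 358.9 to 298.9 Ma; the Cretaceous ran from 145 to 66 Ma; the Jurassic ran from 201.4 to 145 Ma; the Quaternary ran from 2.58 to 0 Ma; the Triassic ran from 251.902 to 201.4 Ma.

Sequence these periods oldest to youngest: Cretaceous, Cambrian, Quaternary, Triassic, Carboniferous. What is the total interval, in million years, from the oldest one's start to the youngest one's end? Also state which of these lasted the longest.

Cambrian → Carboniferous → Triassic → Cretaceous → Quaternary; total span 538.8 Myr; longest is Cretaceous

From the excerpt: Cretaceous 145–66; Cambrian 538.8–485.4; Quaternary 2.58–0; Triassic 251.902–201.4; Carboniferous 358.9–298.9 (Ma).
Larger Ma is earlier, so the oldest is Cambrian and the youngest is Quaternary; oldest to youngest: Cambrian, Carboniferous, Triassic, Cretaceous, Quaternary.
Oldest start 538.8 minus youngest end 0 gives 538.8 Myr overall.
Individual lengths (start − end): Carboniferous 60; Triassic 50.502; Cretaceous 79; Quaternary 2.58; Cambrian 53.4. The largest is Cretaceous at 79 Myr.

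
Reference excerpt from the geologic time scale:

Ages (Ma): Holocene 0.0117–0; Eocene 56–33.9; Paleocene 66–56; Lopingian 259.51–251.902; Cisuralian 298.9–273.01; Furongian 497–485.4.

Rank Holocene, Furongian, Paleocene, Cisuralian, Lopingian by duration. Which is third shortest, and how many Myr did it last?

Paleocene, 10 million years

Durations: Holocene 0.0117; Furongian 11.6; Paleocene 10; Cisuralian 25.89; Lopingian 7.608 Myr.
Sorted shortest-first: Holocene (0.0117), Lopingian (7.608), Paleocene (10), Furongian (11.6), Cisuralian (25.89).
The third shortest is Paleocene at 10 Myr.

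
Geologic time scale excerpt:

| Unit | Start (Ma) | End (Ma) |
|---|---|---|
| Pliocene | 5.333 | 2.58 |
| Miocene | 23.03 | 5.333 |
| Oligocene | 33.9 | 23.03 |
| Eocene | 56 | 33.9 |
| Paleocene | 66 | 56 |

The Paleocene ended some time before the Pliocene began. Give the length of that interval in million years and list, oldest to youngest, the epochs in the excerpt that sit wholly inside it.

50.667 million years; Eocene, Oligocene, Miocene

The Paleocene closes at 56 Ma and the Pliocene opens at 5.333 Ma, so the interval is 56 − 5.333 = 50.667 Myr.
An epoch fits inside if it starts at or after 56 Ma and ends at or before 5.333 Ma; oldest first that gives Eocene, Oligocene, Miocene.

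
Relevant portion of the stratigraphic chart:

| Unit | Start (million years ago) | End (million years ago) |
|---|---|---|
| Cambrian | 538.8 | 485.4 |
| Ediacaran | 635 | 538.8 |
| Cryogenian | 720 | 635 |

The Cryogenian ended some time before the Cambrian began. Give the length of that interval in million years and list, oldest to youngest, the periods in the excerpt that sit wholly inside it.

96.2 million years; Ediacaran

End of Cryogenian = 635 Ma; start of Cambrian = 538.8 Ma.
Gap = 635 − 538.8 = 96.2 Myr.
Periods wholly inside 635–538.8 Ma: Ediacaran (635–538.8).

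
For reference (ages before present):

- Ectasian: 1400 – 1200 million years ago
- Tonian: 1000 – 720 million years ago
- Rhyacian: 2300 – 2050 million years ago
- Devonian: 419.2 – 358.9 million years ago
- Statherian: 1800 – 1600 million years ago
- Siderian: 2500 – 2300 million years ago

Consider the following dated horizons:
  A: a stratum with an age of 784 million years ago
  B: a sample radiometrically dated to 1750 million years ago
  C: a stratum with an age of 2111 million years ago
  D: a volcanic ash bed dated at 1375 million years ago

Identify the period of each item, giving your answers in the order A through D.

A: 784 Ma lies in 1000–720 Ma, so Tonian.
B: 1750 Ma lies in 1800–1600 Ma, so Statherian.
C: 2111 Ma lies in 2300–2050 Ma, so Rhyacian.
D: 1375 Ma lies in 1400–1200 Ma, so Ectasian.

A — Tonian; B — Statherian; C — Rhyacian; D — Ectasian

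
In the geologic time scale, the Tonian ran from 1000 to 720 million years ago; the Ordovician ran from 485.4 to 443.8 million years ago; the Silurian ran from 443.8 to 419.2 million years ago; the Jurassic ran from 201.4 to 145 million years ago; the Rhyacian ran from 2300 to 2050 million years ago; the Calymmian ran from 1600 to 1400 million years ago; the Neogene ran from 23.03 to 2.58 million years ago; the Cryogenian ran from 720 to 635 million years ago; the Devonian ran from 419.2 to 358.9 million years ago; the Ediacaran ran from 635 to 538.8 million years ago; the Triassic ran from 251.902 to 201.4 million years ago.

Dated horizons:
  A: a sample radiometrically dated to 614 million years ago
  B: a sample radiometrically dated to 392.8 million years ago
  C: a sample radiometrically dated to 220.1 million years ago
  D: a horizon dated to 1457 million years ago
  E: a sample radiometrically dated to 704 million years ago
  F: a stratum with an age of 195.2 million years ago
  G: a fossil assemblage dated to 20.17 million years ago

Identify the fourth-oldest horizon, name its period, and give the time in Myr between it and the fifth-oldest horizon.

B, in the Devonian; 172.7 million years to C

Larger Ma means older, so oldest first: D 1457 > E 704 > A 614 > B 392.8 > C 220.1 > F 195.2 > G 20.17.
Counting 4 along gives B (392.8 Ma); the excerpt puts that inside the Devonian, 419.2–358.9 Ma.
Next in line is C (220.1 Ma), and 392.8 − 220.1 = 172.7 Myr.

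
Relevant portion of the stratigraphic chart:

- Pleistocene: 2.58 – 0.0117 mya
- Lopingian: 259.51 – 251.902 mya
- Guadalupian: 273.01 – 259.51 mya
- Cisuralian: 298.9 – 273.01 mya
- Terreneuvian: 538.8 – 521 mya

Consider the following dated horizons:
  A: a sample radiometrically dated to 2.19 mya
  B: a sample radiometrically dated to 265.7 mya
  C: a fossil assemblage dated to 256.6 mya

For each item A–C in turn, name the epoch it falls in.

A — Pleistocene; B — Guadalupian; C — Lopingian

A: 2.19 Ma lies in 2.58–0.0117 Ma, so Pleistocene.
B: 265.7 Ma lies in 273.01–259.51 Ma, so Guadalupian.
C: 256.6 Ma lies in 259.51–251.902 Ma, so Lopingian.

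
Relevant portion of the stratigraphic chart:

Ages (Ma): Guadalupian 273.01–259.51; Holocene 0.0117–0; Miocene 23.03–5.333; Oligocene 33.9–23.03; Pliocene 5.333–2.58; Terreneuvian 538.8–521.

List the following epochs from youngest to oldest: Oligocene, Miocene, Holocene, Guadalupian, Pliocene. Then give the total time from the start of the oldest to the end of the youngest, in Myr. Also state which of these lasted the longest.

Start ages (Ma): Guadalupian 273.01, Oligocene 33.9, Miocene 23.03, Pliocene 5.333, Holocene 0.0117.
Ordered youngest to oldest: Holocene, Pliocene, Miocene, Oligocene, Guadalupian.
Span = 273.01 − 0 = 273.01 Myr.
Durations: Guadalupian 13.5, Oligocene 10.87, Pliocene 2.753, Miocene 17.697, Holocene 0.0117 → longest is Miocene (17.697 Myr).

Holocene → Pliocene → Miocene → Oligocene → Guadalupian; total span 273.01 Myr; longest is Miocene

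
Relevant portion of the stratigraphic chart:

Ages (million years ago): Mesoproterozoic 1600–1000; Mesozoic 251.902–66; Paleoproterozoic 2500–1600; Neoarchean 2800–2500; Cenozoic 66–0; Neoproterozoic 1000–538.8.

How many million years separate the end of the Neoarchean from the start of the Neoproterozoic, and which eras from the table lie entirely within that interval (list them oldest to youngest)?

The Neoarchean closes at 2500 Ma and the Neoproterozoic opens at 1000 Ma, so the interval is 2500 − 1000 = 1500 Myr.
An era fits inside if it starts at or after 2500 Ma and ends at or before 1000 Ma; oldest first that gives Paleoproterozoic, Mesoproterozoic.

1500 million years; Paleoproterozoic, Mesoproterozoic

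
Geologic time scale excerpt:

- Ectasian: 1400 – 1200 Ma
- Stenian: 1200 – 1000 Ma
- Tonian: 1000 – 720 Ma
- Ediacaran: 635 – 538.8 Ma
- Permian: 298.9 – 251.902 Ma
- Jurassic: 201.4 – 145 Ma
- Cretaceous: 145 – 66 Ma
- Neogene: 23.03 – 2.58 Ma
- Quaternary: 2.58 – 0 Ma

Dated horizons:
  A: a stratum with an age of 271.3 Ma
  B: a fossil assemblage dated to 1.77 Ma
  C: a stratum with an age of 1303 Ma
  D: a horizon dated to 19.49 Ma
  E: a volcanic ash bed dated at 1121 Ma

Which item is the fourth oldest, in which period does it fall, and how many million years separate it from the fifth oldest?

Sorted oldest-first by Ma: C (1303), E (1121), A (271.3), D (19.49), B (1.77).
The fourth oldest is D at 19.49 Ma, which lies in 23.03–2.58 Ma: the Neogene.
The fifth oldest is B at 1.77 Ma; separation = |19.49 − 1.77| = 17.72 Myr.

D, in the Neogene; 17.72 million years to B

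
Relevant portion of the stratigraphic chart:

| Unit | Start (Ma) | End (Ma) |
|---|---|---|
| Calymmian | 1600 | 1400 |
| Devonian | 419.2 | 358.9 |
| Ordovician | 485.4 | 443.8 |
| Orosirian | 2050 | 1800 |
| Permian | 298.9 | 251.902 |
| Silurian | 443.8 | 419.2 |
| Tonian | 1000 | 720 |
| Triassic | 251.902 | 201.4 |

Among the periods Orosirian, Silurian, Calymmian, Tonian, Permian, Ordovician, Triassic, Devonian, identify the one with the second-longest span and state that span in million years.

Orosirian, 250 million years

Durations: Orosirian 250; Silurian 24.6; Calymmian 200; Tonian 280; Permian 46.998; Ordovician 41.6; Triassic 50.502; Devonian 60.3 Myr.
Sorted longest-first: Tonian (280), Orosirian (250), Calymmian (200), Devonian (60.3), Triassic (50.502), Permian (46.998), Ordovician (41.6), Silurian (24.6).
The second longest is Orosirian at 250 Myr.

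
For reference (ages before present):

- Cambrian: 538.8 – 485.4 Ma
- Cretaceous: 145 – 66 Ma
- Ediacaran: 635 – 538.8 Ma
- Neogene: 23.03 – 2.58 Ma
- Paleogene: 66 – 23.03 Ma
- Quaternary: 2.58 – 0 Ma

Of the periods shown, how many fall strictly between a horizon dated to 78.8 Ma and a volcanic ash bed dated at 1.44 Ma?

2

78.8 Ma sits inside the Cretaceous (145–66) and 1.44 Ma inside the Quaternary (2.58–0); neither of those is wholly between the two dates.
The listed periods lying completely between them are Paleogene, Neogene — 2 in all.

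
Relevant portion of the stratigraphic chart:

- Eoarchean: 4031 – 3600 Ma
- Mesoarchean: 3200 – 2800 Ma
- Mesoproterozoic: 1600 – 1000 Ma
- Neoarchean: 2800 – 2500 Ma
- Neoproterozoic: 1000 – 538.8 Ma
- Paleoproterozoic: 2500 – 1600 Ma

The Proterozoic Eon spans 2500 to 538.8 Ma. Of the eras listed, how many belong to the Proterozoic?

Eras inside 2500–538.8 Ma: Paleoproterozoic, Mesoproterozoic, Neoproterozoic — 3 in total.

3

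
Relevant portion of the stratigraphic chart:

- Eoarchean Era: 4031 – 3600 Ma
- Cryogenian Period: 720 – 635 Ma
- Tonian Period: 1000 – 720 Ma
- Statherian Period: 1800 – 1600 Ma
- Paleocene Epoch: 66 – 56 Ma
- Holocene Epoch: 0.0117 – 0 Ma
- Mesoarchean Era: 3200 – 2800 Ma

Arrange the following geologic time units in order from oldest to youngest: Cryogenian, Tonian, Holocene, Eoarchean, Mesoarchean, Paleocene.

Eoarchean → Mesoarchean → Tonian → Cryogenian → Paleocene → Holocene

Sorting by start age (descending Ma, since larger Ma = older): Eoarchean began 4031, Mesoarchean began 3200, Tonian began 1000, Cryogenian began 720, Paleocene began 66, Holocene began 0.0117.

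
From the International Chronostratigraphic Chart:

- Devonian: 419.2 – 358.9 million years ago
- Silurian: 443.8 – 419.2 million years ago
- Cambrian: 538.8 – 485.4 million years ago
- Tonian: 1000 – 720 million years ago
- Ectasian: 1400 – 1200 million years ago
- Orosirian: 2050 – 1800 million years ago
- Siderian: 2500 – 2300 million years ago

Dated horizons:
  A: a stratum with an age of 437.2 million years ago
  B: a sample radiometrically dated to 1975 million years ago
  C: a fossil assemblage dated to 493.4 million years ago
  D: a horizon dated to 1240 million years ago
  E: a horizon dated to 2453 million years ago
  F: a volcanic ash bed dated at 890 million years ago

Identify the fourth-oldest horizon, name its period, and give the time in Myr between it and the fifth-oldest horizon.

Larger Ma means older, so oldest first: E 2453 > B 1975 > D 1240 > F 890 > C 493.4 > A 437.2.
Counting 4 along gives F (890 Ma); the excerpt puts that inside the Tonian, 1000–720 Ma.
Next in line is C (493.4 Ma), and 890 − 493.4 = 396.6 Myr.

F, in the Tonian; 396.6 million years to C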